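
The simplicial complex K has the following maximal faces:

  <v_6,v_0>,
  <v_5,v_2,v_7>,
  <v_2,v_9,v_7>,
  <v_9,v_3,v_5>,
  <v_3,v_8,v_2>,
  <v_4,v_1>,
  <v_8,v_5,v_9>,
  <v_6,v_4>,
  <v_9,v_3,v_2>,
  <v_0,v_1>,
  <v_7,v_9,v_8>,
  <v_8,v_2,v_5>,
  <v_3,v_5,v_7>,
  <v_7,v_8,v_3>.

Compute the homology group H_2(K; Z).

H_2 = 0.

Take the total order v_0 < v_1 < v_2 < v_3 < v_4 < v_5 < v_6 < v_7 < v_8 < v_9 on the vertex set. Then K (dimension 2) consists of the simplices:

  0-simplices (10): [v_0], [v_1], [v_2], [v_3], [v_4], [v_5], [v_6], [v_7], [v_8], [v_9]
  1-simplices (19): (19 of them)
  2-simplices (10): [v_2,v_3,v_8], [v_2,v_3,v_9], [v_2,v_5,v_7], [v_2,v_5,v_8], [v_2,v_7,v_9], [v_3,v_5,v_7], [v_3,v_5,v_9], [v_3,v_7,v_8], [v_5,v_8,v_9], [v_7,v_8,v_9]

giving chain groups C_0 ≅ Z^10, C_1 ≅ Z^19, C_2 ≅ Z^10.

∂_1: C_1 → C_0 is given by ∂[p,q] = [q] − [p]. For instance
  ∂[v_2,v_3] = [v_3] − [v_2].
The 10×19 boundary matrix has rank 8 and Smith normal form diag(1,1,1,1,1,1,1,1).

∂_2: C_2 → C_1 sends each 2-simplex [p,q,r] to [q,r] − [p,r] + [p,q]. For instance
  ∂[v_2,v_5,v_8] = [v_5,v_8] − [v_2,v_8] + [v_2,v_5],
  ∂[v_2,v_7,v_9] = [v_7,v_9] − [v_2,v_9] + [v_2,v_7].
The resulting 19×10 matrix has rank 10, and its Smith normal form has invariant factors (1,1,1,1,1,1,1,1,1,2).

Now H_k = ker ∂_k / im ∂_{k+1}, so:

  H_2: rank ker ∂_2 − rank ∂_3 = (10 − 10) − 0 = 0, and there is no ∂_3, so H_2 = 0.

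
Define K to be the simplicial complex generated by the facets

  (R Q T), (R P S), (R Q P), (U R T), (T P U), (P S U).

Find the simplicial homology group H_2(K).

H_2 = 0.

Fix the vertex order P < Q < R < S < T < U and write every simplex with vertices in increasing order. Then dim K = 2 and the simplices of K are:

  0-simplices (6): P, Q, R, S, T, U
  1-simplices (12): PQ, PR, PS, PT, PU, QR, QT, RS, RT, RU, SU, TU
  2-simplices (6): PQR, PRS, PSU, PTU, QRT, RTU

so the chain groups are C_0 ≅ Z^6, C_1 ≅ Z^12, C_2 ≅ Z^6.

∂_1: C_1 → C_0 is given by ∂[p,q] = [q] − [p].
This gives a 6×12 integer matrix of rank 5; reducing to Smith normal form yields diagonal entries (1,1,1,1,1).

The boundary map ∂_2: C_2 → C_1 maps a triangle to the signed sum of its edges. For instance
  ∂PQR = QR − PR + PQ,
  ∂PRS = RS − PS + PR.
The 12×6 boundary matrix has rank 6 and Smith normal form diag(1,1,1,1,1,1).

Computing H_k = (kernel of ∂_k) / (image of ∂_{k+1}):

  H_2: rank ker ∂_2 − rank ∂_3 = (6 − 6) − 0 = 0, and there is no ∂_3, so H_2 ≅ 0.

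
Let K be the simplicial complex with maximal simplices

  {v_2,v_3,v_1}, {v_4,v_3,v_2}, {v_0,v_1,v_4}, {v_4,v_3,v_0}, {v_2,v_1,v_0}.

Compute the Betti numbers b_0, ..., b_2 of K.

b_0 = 1, b_1 = 1, b_2 = 0.

K has 5 vertices, 10 edges, 5 triangles.
rank ∂_0 = 0, rank ∂_1 = 4 ⇒ b_0 = 5 − 0 − 4 = 1; all invariant factors of ∂_1 are 1 so no torsion. So H_0 = Z.
rank ∂_1 = 4, rank ∂_2 = 5 ⇒ b_1 = 10 − 4 − 5 = 1; all invariant factors of ∂_2 are 1 so no torsion. So H_1 = Z.
rank ∂_2 = 5, rank ∂_3 = 0 ⇒ b_2 = 5 − 5 − 0 = 0. So H_2 = 0.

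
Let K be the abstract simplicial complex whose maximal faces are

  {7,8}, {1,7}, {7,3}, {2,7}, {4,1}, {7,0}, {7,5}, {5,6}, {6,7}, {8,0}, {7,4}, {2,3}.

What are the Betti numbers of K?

b_0 = 1, b_1 = 4.

We work with the vertex ordering 0 < 1 < 2 < 3 < 4 < 5 < 6 < 7 < 8. The simplices of K, each written with vertices in increasing order, are:

  0-simplices (9): [0], [1], [2], [3], [4], [5], [6], [7], [8]
  1-simplices (12): [0,7], [0,8], [1,4], [1,7], [2,3], [2,7], [3,7], [4,7], [5,6], [5,7], [6,7], [7,8]

Hence C_0 ≅ Z^9, C_1 ≅ Z^12.

Boundary ∂_1: C_1 → C_0 maps an edge to its endpoints' difference, ∂[p,q] = q − p. For instance
  ∂[7,8] = [8] − [7].
The 9×12 boundary matrix has rank 8 and Smith normal form diag(1,1,1,1,1,1,1,1).

Reading off H_k = ker ∂_k / im ∂_{k+1}:

  H_0: rank C_0 − rank ∂_1 = 9 − 8 = 1, and the invariant factors of ∂_1 are all 1, so H_0 = Z.
  H_1: rank ker ∂_1 − rank ∂_2 = (12 − 8) − 0 = 4, and there is no ∂_2, so H_1 = Z^4.

Hence the Betti numbers are b_0 = 1, b_1 = 4.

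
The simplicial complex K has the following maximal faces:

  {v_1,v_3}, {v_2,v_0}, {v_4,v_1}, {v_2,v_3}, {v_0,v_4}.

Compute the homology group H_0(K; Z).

H_0 = Z.

K has 5 vertices, 5 edges.
rank ∂_0 = 0, rank ∂_1 = 4 ⇒ b_0 = 5 − 0 − 4 = 1; all invariant factors of ∂_1 are 1 so no torsion. So H_0 = Z.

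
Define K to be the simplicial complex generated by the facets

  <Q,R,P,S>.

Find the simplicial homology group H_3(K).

Take the total order P < Q < R < S on the vertex set. Then K (dimension 3) consists of the simplices:

  0-simplices (4): P, Q, R, S
  1-simplices (6): PQ, PR, PS, QR, QS, RS
  2-simplices (4): PQR, PQS, PRS, QRS
  3-simplices (1): PQRS

Hence C_0 ≅ Z^4, C_1 ≅ Z^6, C_2 ≅ Z^4, C_3 ≅ Z^1.

Boundary ∂_1: C_1 → C_0 maps an edge to its endpoints' difference, ∂[p,q] = q − p. For instance
  ∂QR = R − Q.
This gives a 4×6 integer matrix of rank 3; reducing to Smith normal form yields diagonal entries (1,1,1).

Boundary ∂_2: C_2 → C_1 acts by ∂[p,q,r] = [q,r] − [p,r] + [p,q]. For instance
  ∂QRS = RS − QS + QR,
  ∂PQS = QS − PS + PQ.
The 6×4 boundary matrix has rank 3 and Smith normal form diag(1,1,1).

∂_3: C_3 → C_2 sends each 3-simplex σ to the alternating sum Σ_i (−1)^i (σ with its i-th vertex removed). For instance
  ∂PQRS = QRS − PRS + PQS − PQR.
The resulting 4×1 matrix has rank 1, and its Smith normal form has invariant factors (1).

Reading off H_k = ker ∂_k / im ∂_{k+1}:

  H_3: rank ker ∂_3 − rank ∂_4 = (1 − 1) − 0 = 0, and there is no ∂_4, so H_3 = 0.

H_3 ≅ 0.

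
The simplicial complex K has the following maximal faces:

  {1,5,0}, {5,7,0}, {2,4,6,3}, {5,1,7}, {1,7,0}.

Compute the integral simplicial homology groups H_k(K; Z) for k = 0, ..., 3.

H_0 = Z^2,  H_1 = 0,  H_2 = Z,  H_3 = 0.

Order the vertices as 0 < 1 < 2 < 3 < 4 < 5 < 6 < 7. Listing each simplex with vertices in this order, K has dimension 3 with simplices:

  0-simplices (8): [0], [1], [2], [3], [4], [5], [6], [7]
  1-simplices (12): [0,1], [0,5], [0,7], [1,5], [1,7], [2,3], [2,4], [2,6], [3,4], [3,6], [4,6], [5,7]
  2-simplices (8): [0,1,5], [0,1,7], [0,5,7], [1,5,7], [2,3,4], [2,3,6], [2,4,6], [3,4,6]
  3-simplices (1): [2,3,4,6]

so the chain groups are C_0 ≅ Z^8, C_1 ≅ Z^12, C_2 ≅ Z^8, C_3 ≅ Z^1.

Boundary ∂_1: C_1 → C_0 is given by ∂[p,q] = [q] − [p]. For instance
  ∂[2,4] = [4] − [2].
As a 8×12 matrix over Z this has rank 6, with invariant factors (1,1,1,1,1,1).

∂_2: C_2 → C_1 acts by ∂[p,q,r] = [q,r] − [p,r] + [p,q]. For instance
  ∂[0,1,7] = [1,7] − [0,7] + [0,1],
  ∂[3,4,6] = [4,6] − [3,6] + [3,4].
This gives a 12×8 integer matrix of rank 6; reducing to Smith normal form yields diagonal entries (1,1,1,1,1,1).

∂_3: C_3 → C_2 sends each 3-simplex σ to the alternating sum Σ_i (−1)^i (σ with its i-th vertex removed). For instance
  ∂[2,3,4,6] = [3,4,6] − [2,4,6] + [2,3,6] − [2,3,4].
The 8×1 boundary matrix has rank 1 and Smith normal form diag(1).

Reading off H_k = ker ∂_k / im ∂_{k+1}:

  H_0: rank C_0 − rank ∂_1 = 8 − 6 = 2, and the invariant factors of ∂_1 are all 1, so H_0 = Z^2.
  H_1: rank ker ∂_1 − rank ∂_2 = (12 − 6) − 6 = 0, and the invariant factors of ∂_2 are all 1, so H_1 = 0.
  H_2: rank ker ∂_2 − rank ∂_3 = (8 − 6) − 1 = 1, and the invariant factors of ∂_3 are all 1, so H_2 = Z.
  H_3: rank ker ∂_3 − rank ∂_4 = (1 − 1) − 0 = 0, and there is no ∂_4, so H_3 = 0.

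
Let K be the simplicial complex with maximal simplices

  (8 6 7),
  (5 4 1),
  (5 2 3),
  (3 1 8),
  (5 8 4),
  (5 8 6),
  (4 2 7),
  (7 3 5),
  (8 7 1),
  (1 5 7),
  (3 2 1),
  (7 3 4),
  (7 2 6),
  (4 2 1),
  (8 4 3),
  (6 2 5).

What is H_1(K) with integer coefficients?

H_1 = Z^2.

We work with the vertex ordering 1 < 2 < 3 < 4 < 5 < 6 < 7 < 8. The simplices of K, each written with vertices in increasing order, are:

  0-simplices (8): [1], [2], [3], [4], [5], [6], [7], [8]
  1-simplices (24): (24 of them)
  2-simplices (16): [1,2,3], [1,2,4], [1,3,8], [1,4,5], [1,5,7], [1,7,8], [2,3,5], [2,4,7], [2,5,6], [2,6,7], [3,4,7], [3,4,8], [3,5,7], [4,5,8], [5,6,8], [6,7,8]

Hence C_0 ≅ Z^8, C_1 ≅ Z^24, C_2 ≅ Z^16.

∂_1: C_1 → C_0 sends each edge [p,q] (with p < q) to q − p.
The resulting 8×24 matrix has rank 7, and its Smith normal form has invariant factors (1,1,1,1,1,1,1).

Boundary ∂_2: C_2 → C_1 maps a triangle to the signed sum of its edges. For instance
  ∂[4,5,8] = [5,8] − [4,8] + [4,5],
  ∂[1,3,8] = [3,8] − [1,8] + [1,3].
This gives a 24×16 integer matrix of rank 15; reducing to Smith normal form yields diagonal entries (1,1,1,1,1,1,1,1,1,1,1,1,1,1,1).

From H_k ≅ ker(∂_k) / im(∂_{k+1}) we obtain:

  H_1: rank ker ∂_1 − rank ∂_2 = (24 − 7) − 15 = 2, and the invariant factors of ∂_2 are all 1, so H_1 = Z^2.

(K is a triangulation of the torus T^2.)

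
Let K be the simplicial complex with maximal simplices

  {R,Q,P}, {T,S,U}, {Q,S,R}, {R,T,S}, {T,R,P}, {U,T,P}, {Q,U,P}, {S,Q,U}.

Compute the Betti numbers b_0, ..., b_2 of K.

b_0 = 1, b_1 = 0, b_2 = 1.

Order the vertices as P < Q < R < S < T < U. Listing each simplex with vertices in this order, K has dimension 2 with simplices:

  0-simplices (6): P, Q, R, S, T, U
  1-simplices (12): PQ, PR, PT, PU, QR, QS, QU, RS, RT, ST, SU, TU
  2-simplices (8): PQR, PQU, PRT, PTU, QRS, QSU, RST, STU

giving chain groups C_0 ≅ Z^6, C_1 ≅ Z^12, C_2 ≅ Z^8.

∂_1: C_1 → C_0 is given by ∂[p,q] = [q] − [p]. For instance
  ∂ST = T − S.
The resulting 6×12 matrix has rank 5, and its Smith normal form has invariant factors (1,1,1,1,1).

The boundary map ∂_2: C_2 → C_1 sends each 2-simplex [p,q,r] to [q,r] − [p,r] + [p,q]. For instance
  ∂QSU = SU − QU + QS,
  ∂QRS = RS − QS + QR.
As a 12×8 matrix over Z this has rank 7, with invariant factors (1,1,1,1,1,1,1).

From H_k ≅ ker(∂_k) / im(∂_{k+1}) we obtain:

  H_0: rank C_0 − rank ∂_1 = 6 − 5 = 1, and the invariant factors of ∂_1 are all 1, so H_0 = Z.
  H_1: rank ker ∂_1 − rank ∂_2 = (12 − 5) − 7 = 0, and the invariant factors of ∂_2 are all 1, so H_1 = 0.
  H_2: rank ker ∂_2 − rank ∂_3 = (8 − 7) − 0 = 1, and there is no ∂_3, so H_2 = Z.

Hence the Betti numbers are b_0 = 1, b_1 = 0, b_2 = 1.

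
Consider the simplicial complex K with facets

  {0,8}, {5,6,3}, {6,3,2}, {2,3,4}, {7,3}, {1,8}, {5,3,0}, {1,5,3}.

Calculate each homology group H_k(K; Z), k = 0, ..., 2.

Fix the vertex order 0 < 1 < 2 < 3 < 4 < 5 < 6 < 7 < 8 and write every simplex with vertices in increasing order. Then dim K = 2 and the simplices of K are:

  0-simplices (9): [0], [1], [2], [3], [4], [5], [6], [7], [8]
  1-simplices (14): [0,3], [0,5], [0,8], [1,3], [1,5], [1,8], [2,3], [2,4], [2,6], [3,4], [3,5], [3,6], [3,7], [5,6]
  2-simplices (5): [0,3,5], [1,3,5], [2,3,4], [2,3,6], [3,5,6]

giving chain groups C_0 ≅ Z^9, C_1 ≅ Z^14, C_2 ≅ Z^5.

∂_1: C_1 → C_0 maps an edge to its endpoints' difference, ∂[p,q] = q − p. For instance
  ∂[0,8] = [8] − [0].
This gives a 9×14 integer matrix of rank 8; reducing to Smith normal form yields diagonal entries (1,1,1,1,1,1,1,1).

The boundary map ∂_2: C_2 → C_1 sends each 2-simplex [p,q,r] to [q,r] − [p,r] + [p,q]. For instance
  ∂[3,5,6] = [5,6] − [3,6] + [3,5],
  ∂[2,3,4] = [3,4] − [2,4] + [2,3].
The 14×5 boundary matrix has rank 5 and Smith normal form diag(1,1,1,1,1).

Computing H_k = (kernel of ∂_k) / (image of ∂_{k+1}):

  H_0: rank C_0 − rank ∂_1 = 9 − 8 = 1, and the invariant factors of ∂_1 are all 1, so H_0 = Z.
  H_1: rank ker ∂_1 − rank ∂_2 = (14 − 8) − 5 = 1, and the invariant factors of ∂_2 are all 1, so H_1 = Z.
  H_2: rank ker ∂_2 − rank ∂_3 = (5 − 5) − 0 = 0, and there is no ∂_3, so H_2 = 0.

As a check, the Euler characteristic is 9 − 14 + 5 = 0, which agrees with 1 − 1 + 0 = 0.

H_0 ≅ Z,  H_1 ≅ Z,  H_2 = 0.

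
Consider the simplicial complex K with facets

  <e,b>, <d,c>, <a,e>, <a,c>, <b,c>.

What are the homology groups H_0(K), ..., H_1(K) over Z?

Fix the vertex order a < b < c < d < e and write every simplex with vertices in increasing order. Then dim K = 1 and the simplices of K are:

  0-simplices (5): a, b, c, d, e
  1-simplices (5): ac, ae, bc, be, cd

giving chain groups C_0 ≅ Z^5, C_1 ≅ Z^5.

The boundary map ∂_1: C_1 → C_0 is given by ∂[p,q] = [q] − [p].
The 5×5 boundary matrix has rank 4 and Smith normal form diag(1,1,1,1).

Now H_k = ker ∂_k / im ∂_{k+1}, so:

  H_0: rank C_0 − rank ∂_1 = 5 − 4 = 1, and the invariant factors of ∂_1 are all 1, so H_0 = Z.
  H_1: rank ker ∂_1 − rank ∂_2 = (5 − 4) − 0 = 1, and there is no ∂_2, so H_1 = Z.

H_0 ≅ Z,  H_1 ≅ Z.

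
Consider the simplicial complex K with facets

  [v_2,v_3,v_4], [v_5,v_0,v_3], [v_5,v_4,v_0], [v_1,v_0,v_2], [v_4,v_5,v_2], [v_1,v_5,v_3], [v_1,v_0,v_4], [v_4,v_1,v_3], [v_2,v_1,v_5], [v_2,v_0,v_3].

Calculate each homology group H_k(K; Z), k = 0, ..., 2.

H_0 = Z,  H_1 = Z/2,  H_2 = 0.

Fix the vertex order v_0 < v_1 < v_2 < v_3 < v_4 < v_5 and write every simplex with vertices in increasing order. Then dim K = 2 and the simplices of K are:

  0-simplices (6): [v_0], [v_1], [v_2], [v_3], [v_4], [v_5]
  1-simplices (15): (15 of them)
  2-simplices (10): [v_0,v_1,v_2], [v_0,v_1,v_4], [v_0,v_2,v_3], [v_0,v_3,v_5], [v_0,v_4,v_5], [v_1,v_2,v_5], [v_1,v_3,v_4], [v_1,v_3,v_5], [v_2,v_3,v_4], [v_2,v_4,v_5]

giving chain groups C_0 ≅ Z^6, C_1 ≅ Z^15, C_2 ≅ Z^10.

∂_1: C_1 → C_0 is given by ∂[p,q] = [q] − [p]. For instance
  ∂[v_3,v_4] = [v_4] − [v_3].
As a 6×15 matrix over Z this has rank 5, with invariant factors (1,1,1,1,1).

∂_2: C_2 → C_1 maps a triangle to the signed sum of its edges. For instance
  ∂[v_1,v_3,v_4] = [v_3,v_4] − [v_1,v_4] + [v_1,v_3],
  ∂[v_1,v_3,v_5] = [v_3,v_5] − [v_1,v_5] + [v_1,v_3].
As a 15×10 matrix over Z this has rank 10, with invariant factors (1,1,1,1,1,1,1,1,1,2).

Computing H_k = (kernel of ∂_k) / (image of ∂_{k+1}):

  H_0: rank C_0 − rank ∂_1 = 6 − 5 = 1, and the invariant factors of ∂_1 are all 1, so H_0 ≅ Z.
  H_1: rank ker ∂_1 − rank ∂_2 = (15 − 5) − 10 = 0, and ∂_2 has invariant factor 2 > 1, so H_1 ≅ Z/2.
  H_2: rank ker ∂_2 − rank ∂_3 = (10 − 10) − 0 = 0, and there is no ∂_3, so H_2 ≅ 0.

As a check, the Euler characteristic is 6 − 15 + 10 = 1, which agrees with 1 − 0 + 0 = 1.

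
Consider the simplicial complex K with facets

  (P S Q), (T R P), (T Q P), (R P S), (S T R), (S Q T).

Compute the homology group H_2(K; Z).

Fix the vertex order P < Q < R < S < T and write every simplex with vertices in increasing order. Then dim K = 2 and the simplices of K are:

  0-simplices (5): P, Q, R, S, T
  1-simplices (9): PQ, PR, PS, PT, QS, QT, RS, RT, ST
  2-simplices (6): PQS, PQT, PRS, PRT, QST, RST

Hence C_0 ≅ Z^5, C_1 ≅ Z^9, C_2 ≅ Z^6.

∂_1: C_1 → C_0 maps an edge to its endpoints' difference, ∂[p,q] = q − p.
The resulting 5×9 matrix has rank 4, and its Smith normal form has invariant factors (1,1,1,1).

∂_2: C_2 → C_1 sends each 2-simplex [p,q,r] to [q,r] − [p,r] + [p,q]. For instance
  ∂QST = ST − QT + QS,
  ∂PRS = RS − PS + PR.
This gives a 9×6 integer matrix of rank 5; reducing to Smith normal form yields diagonal entries (1,1,1,1,1).

Now H_k = ker ∂_k / im ∂_{k+1}, so:

  H_2: rank ker ∂_2 − rank ∂_3 = (6 − 5) − 0 = 1, and there is no ∂_3, so H_2 ≅ Z.

H_2 = Z.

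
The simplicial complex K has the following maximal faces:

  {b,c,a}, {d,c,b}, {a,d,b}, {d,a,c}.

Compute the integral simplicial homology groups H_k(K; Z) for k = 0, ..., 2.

H_0 ≅ Z,  H_1 = 0,  H_2 ≅ Z.

Fix the vertex order a < b < c < d and write every simplex with vertices in increasing order. Then dim K = 2 and the simplices of K are:

  0-simplices (4): a, b, c, d
  1-simplices (6): ab, ac, ad, bc, bd, cd
  2-simplices (4): abc, abd, acd, bcd

giving chain groups C_0 ≅ Z^4, C_1 ≅ Z^6, C_2 ≅ Z^4.

∂_1: C_1 → C_0 sends each edge [p,q] (with p < q) to q − p. For instance
  ∂ad = d − a.
As a 4×6 matrix over Z this has rank 3, with invariant factors (1,1,1).

The boundary map ∂_2: C_2 → C_1 maps a triangle to the signed sum of its edges. For instance
  ∂acd = cd − ad + ac,
  ∂bcd = cd − bd + bc.
This gives a 6×4 integer matrix of rank 3; reducing to Smith normal form yields diagonal entries (1,1,1).

Reading off H_k = ker ∂_k / im ∂_{k+1}:

  H_0: rank C_0 − rank ∂_1 = 4 − 3 = 1, and the invariant factors of ∂_1 are all 1, so H_0 = Z.
  H_1: rank ker ∂_1 − rank ∂_2 = (6 − 3) − 3 = 0, and the invariant factors of ∂_2 are all 1, so H_1 = 0.
  H_2: rank ker ∂_2 − rank ∂_3 = (4 − 3) − 0 = 1, and there is no ∂_3, so H_2 = Z.

(K is a triangulation of the 2-sphere S^2.)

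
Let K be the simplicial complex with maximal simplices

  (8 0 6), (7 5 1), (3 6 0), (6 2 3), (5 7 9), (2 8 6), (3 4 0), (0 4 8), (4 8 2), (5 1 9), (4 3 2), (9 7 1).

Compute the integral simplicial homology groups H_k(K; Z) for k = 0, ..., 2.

H_0 = Z^2,  H_1 = 0,  H_2 = Z^2.

Take the total order 0 < 1 < 2 < 3 < 4 < 5 < 6 < 7 < 8 < 9 on the vertex set. Then K (dimension 2) consists of the simplices:

  0-simplices (10): [0], [1], [2], [3], [4], [5], [6], [7], [8], [9]
  1-simplices (18): [0,3], [0,4], [0,6], [0,8], [1,5], [1,7], [1,9], [2,3], [2,4], [2,6], [2,8], [3,4], [3,6], [4,8], [5,7], [5,9], [6,8], [7,9]
  2-simplices (12): [0,3,4], [0,3,6], [0,4,8], [0,6,8], [1,5,7], [1,5,9], [1,7,9], [2,3,4], [2,3,6], [2,4,8], [2,6,8], [5,7,9]

Hence C_0 ≅ Z^10, C_1 ≅ Z^18, C_2 ≅ Z^12.

The boundary map ∂_1: C_1 → C_0 maps an edge to its endpoints' difference, ∂[p,q] = q − p.
The resulting 10×18 matrix has rank 8, and its Smith normal form has invariant factors (1,1,1,1,1,1,1,1).

The boundary map ∂_2: C_2 → C_1 acts by ∂[p,q,r] = [q,r] − [p,r] + [p,q]. For instance
  ∂[1,5,9] = [5,9] − [1,9] + [1,5],
  ∂[1,7,9] = [7,9] − [1,9] + [1,7].
The 18×12 boundary matrix has rank 10 and Smith normal form diag(1,1,1,1,1,1,1,1,1,1).

Reading off H_k = ker ∂_k / im ∂_{k+1}:

  H_0: rank C_0 − rank ∂_1 = 10 − 8 = 2, and the invariant factors of ∂_1 are all 1, so H_0 = Z^2.
  H_1: rank ker ∂_1 − rank ∂_2 = (18 − 8) − 10 = 0, and the invariant factors of ∂_2 are all 1, so H_1 = 0.
  H_2: rank ker ∂_2 − rank ∂_3 = (12 − 10) − 0 = 2, and there is no ∂_3, so H_2 = Z^2.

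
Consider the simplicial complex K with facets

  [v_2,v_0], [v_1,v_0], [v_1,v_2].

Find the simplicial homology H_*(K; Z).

H_0 ≅ Z,  H_1 ≅ Z.

We work with the vertex ordering v_0 < v_1 < v_2. The simplices of K, each written with vertices in increasing order, are:

  0-simplices (3): [v_0], [v_1], [v_2]
  1-simplices (3): [v_0,v_1], [v_0,v_2], [v_1,v_2]

so the chain groups are C_0 ≅ Z^3, C_1 ≅ Z^3.

The boundary map ∂_1: C_1 → C_0 is given by ∂[p,q] = [q] − [p].
As a 3×3 matrix over Z this has rank 2, with invariant factors (1,1).

Now H_k = ker ∂_k / im ∂_{k+1}, so:

  H_0: rank C_0 − rank ∂_1 = 3 − 2 = 1, and the invariant factors of ∂_1 are all 1, so H_0 ≅ Z.
  H_1: rank ker ∂_1 − rank ∂_2 = (3 − 2) − 0 = 1, and there is no ∂_2, so H_1 ≅ Z.

As a check, the Euler characteristic is 3 − 3 = 0, which agrees with 1 − 1 = 0.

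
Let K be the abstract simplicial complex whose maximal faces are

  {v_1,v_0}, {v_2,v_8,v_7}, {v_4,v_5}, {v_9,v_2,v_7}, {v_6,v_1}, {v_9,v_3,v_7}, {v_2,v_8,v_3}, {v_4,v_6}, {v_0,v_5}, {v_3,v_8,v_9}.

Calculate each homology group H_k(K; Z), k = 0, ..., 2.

H_0 ≅ Z^2,  H_1 ≅ Z^2,  H_2 = 0.

Fix the vertex order v_0 < v_1 < v_2 < v_3 < v_4 < v_5 < v_6 < v_7 < v_8 < v_9 and write every simplex with vertices in increasing order. Then dim K = 2 and the simplices of K are:

  0-simplices (10): [v_0], [v_1], [v_2], [v_3], [v_4], [v_5], [v_6], [v_7], [v_8], [v_9]
  1-simplices (15): (15 of them)
  2-simplices (5): [v_2,v_3,v_8], [v_2,v_7,v_8], [v_2,v_7,v_9], [v_3,v_7,v_9], [v_3,v_8,v_9]

so the chain groups are C_0 ≅ Z^10, C_1 ≅ Z^15, C_2 ≅ Z^5.

The boundary map ∂_1: C_1 → C_0 is given by ∂[p,q] = [q] − [p]. For instance
  ∂[v_4,v_5] = [v_5] − [v_4].
This gives a 10×15 integer matrix of rank 8; reducing to Smith normal form yields diagonal entries (1,1,1,1,1,1,1,1).

The boundary map ∂_2: C_2 → C_1 maps a triangle to the signed sum of its edges. For instance
  ∂[v_3,v_7,v_9] = [v_7,v_9] − [v_3,v_9] + [v_3,v_7],
  ∂[v_2,v_3,v_8] = [v_3,v_8] − [v_2,v_8] + [v_2,v_3].
The resulting 15×5 matrix has rank 5, and its Smith normal form has invariant factors (1,1,1,1,1).

Now H_k = ker ∂_k / im ∂_{k+1}, so:

  H_0: rank C_0 − rank ∂_1 = 10 − 8 = 2, and the invariant factors of ∂_1 are all 1, so H_0 = Z^2.
  H_1: rank ker ∂_1 − rank ∂_2 = (15 − 8) − 5 = 2, and the invariant factors of ∂_2 are all 1, so H_1 = Z^2.
  H_2: rank ker ∂_2 − rank ∂_3 = (5 − 5) − 0 = 0, and there is no ∂_3, so H_2 = 0.

(K is a triangulation of the disjoint union of the circle S^1 and the Möbius band.)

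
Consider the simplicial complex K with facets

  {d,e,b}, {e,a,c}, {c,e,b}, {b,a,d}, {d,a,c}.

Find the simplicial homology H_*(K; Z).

Fix the vertex order a < b < c < d < e and write every simplex with vertices in increasing order. Then dim K = 2 and the simplices of K are:

  0-simplices (5): a, b, c, d, e
  1-simplices (10): ab, ac, ad, ae, bc, bd, be, cd, ce, de
  2-simplices (5): abd, acd, ace, bce, bde

so the chain groups are C_0 ≅ Z^5, C_1 ≅ Z^10, C_2 ≅ Z^5.

The boundary map ∂_1: C_1 → C_0 is given by ∂[p,q] = [q] − [p]. For instance
  ∂ac = c − a.
The 5×10 boundary matrix has rank 4 and Smith normal form diag(1,1,1,1).

The boundary map ∂_2: C_2 → C_1 sends each 2-simplex [p,q,r] to [q,r] − [p,r] + [p,q]. For instance
  ∂acd = cd − ad + ac,
  ∂bde = de − be + bd.
This gives a 10×5 integer matrix of rank 5; reducing to Smith normal form yields diagonal entries (1,1,1,1,1).

From H_k ≅ ker(∂_k) / im(∂_{k+1}) we obtain:

  H_0: rank C_0 − rank ∂_1 = 5 − 4 = 1, and the invariant factors of ∂_1 are all 1, so H_0 = Z.
  H_1: rank ker ∂_1 − rank ∂_2 = (10 − 4) − 5 = 1, and the invariant factors of ∂_2 are all 1, so H_1 = Z.
  H_2: rank ker ∂_2 − rank ∂_3 = (5 − 5) − 0 = 0, and there is no ∂_3, so H_2 = 0.

As a check, the Euler characteristic is 5 − 10 + 5 = 0, which agrees with 1 − 1 + 0 = 0.

H_0 ≅ Z,  H_1 ≅ Z,  H_2 = 0.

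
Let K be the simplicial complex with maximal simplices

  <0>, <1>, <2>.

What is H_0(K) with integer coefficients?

Order the vertices as 0 < 1 < 2. Listing each simplex with vertices in this order, K has dimension 0 with simplices:

  0-simplices (3): [0], [1], [2]

giving chain groups C_0 ≅ Z^3.

Now H_k = ker ∂_k / im ∂_{k+1}, so:

  H_0: rank C_0 − rank ∂_1 = 3 − 0 = 3, and there is no ∂_1, so H_0 ≅ Z^3.

H_0 = Z^3.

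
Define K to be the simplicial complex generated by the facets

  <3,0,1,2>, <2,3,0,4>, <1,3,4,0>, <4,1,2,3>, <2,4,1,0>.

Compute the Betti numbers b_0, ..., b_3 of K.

b_0 = 1, b_1 = 0, b_2 = 0, b_3 = 1.

Take the total order 0 < 1 < 2 < 3 < 4 on the vertex set. Then K (dimension 3) consists of the simplices:

  0-simplices (5): [0], [1], [2], [3], [4]
  1-simplices (10): [0,1], [0,2], [0,3], [0,4], [1,2], [1,3], [1,4], [2,3], [2,4], [3,4]
  2-simplices (10): [0,1,2], [0,1,3], [0,1,4], [0,2,3], [0,2,4], [0,3,4], [1,2,3], [1,2,4], [1,3,4], [2,3,4]
  3-simplices (5): [0,1,2,3], [0,1,2,4], [0,1,3,4], [0,2,3,4], [1,2,3,4]

giving chain groups C_0 ≅ Z^5, C_1 ≅ Z^10, C_2 ≅ Z^10, C_3 ≅ Z^5.

Boundary ∂_1: C_1 → C_0 is given by ∂[p,q] = [q] − [p]. For instance
  ∂[2,4] = [4] − [2].
As a 5×10 matrix over Z this has rank 4, with invariant factors (1,1,1,1).

Boundary ∂_2: C_2 → C_1 maps a triangle to the signed sum of its edges. For instance
  ∂[0,3,4] = [3,4] − [0,4] + [0,3],
  ∂[1,2,4] = [2,4] − [1,4] + [1,2].
The resulting 10×10 matrix has rank 6, and its Smith normal form has invariant factors (1,1,1,1,1,1).

∂_3: C_3 → C_2 sends each 3-simplex σ to the alternating sum Σ_i (−1)^i (σ with its i-th vertex removed). For instance
  ∂[0,1,3,4] = [1,3,4] − [0,3,4] + [0,1,4] − [0,1,3],
  ∂[0,1,2,4] = [1,2,4] − [0,2,4] + [0,1,4] − [0,1,2].
As a 10×5 matrix over Z this has rank 4, with invariant factors (1,1,1,1).

Computing H_k = (kernel of ∂_k) / (image of ∂_{k+1}):

  H_0: rank C_0 − rank ∂_1 = 5 − 4 = 1, and the invariant factors of ∂_1 are all 1, so H_0 ≅ Z.
  H_1: rank ker ∂_1 − rank ∂_2 = (10 − 4) − 6 = 0, and the invariant factors of ∂_2 are all 1, so H_1 ≅ 0.
  H_2: rank ker ∂_2 − rank ∂_3 = (10 − 6) − 4 = 0, and the invariant factors of ∂_3 are all 1, so H_2 ≅ 0.
  H_3: rank ker ∂_3 − rank ∂_4 = (5 − 4) − 0 = 1, and there is no ∂_4, so H_3 ≅ Z.

Hence the Betti numbers are b_0 = 1, b_1 = 0, b_2 = 0, b_3 = 1.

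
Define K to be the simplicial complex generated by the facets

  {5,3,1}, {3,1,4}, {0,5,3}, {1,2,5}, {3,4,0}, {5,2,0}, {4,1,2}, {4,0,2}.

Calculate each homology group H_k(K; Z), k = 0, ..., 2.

Fix the vertex order 0 < 1 < 2 < 3 < 4 < 5 and write every simplex with vertices in increasing order. Then dim K = 2 and the simplices of K are:

  0-simplices (6): [0], [1], [2], [3], [4], [5]
  1-simplices (12): [0,2], [0,3], [0,4], [0,5], [1,2], [1,3], [1,4], [1,5], [2,4], [2,5], [3,4], [3,5]
  2-simplices (8): [0,2,4], [0,2,5], [0,3,4], [0,3,5], [1,2,4], [1,2,5], [1,3,4], [1,3,5]

so the chain groups are C_0 ≅ Z^6, C_1 ≅ Z^12, C_2 ≅ Z^8.

∂_1: C_1 → C_0 sends each edge [p,q] (with p < q) to q − p. For instance
  ∂[3,5] = [5] − [3].
The resulting 6×12 matrix has rank 5, and its Smith normal form has invariant factors (1,1,1,1,1).

Boundary ∂_2: C_2 → C_1 sends each 2-simplex [p,q,r] to [q,r] − [p,r] + [p,q]. For instance
  ∂[1,3,4] = [3,4] − [1,4] + [1,3],
  ∂[0,3,4] = [3,4] − [0,4] + [0,3].
The resulting 12×8 matrix has rank 7, and its Smith normal form has invariant factors (1,1,1,1,1,1,1).

From H_k ≅ ker(∂_k) / im(∂_{k+1}) we obtain:

  H_0: rank C_0 − rank ∂_1 = 6 − 5 = 1, and the invariant factors of ∂_1 are all 1, so H_0 = Z.
  H_1: rank ker ∂_1 − rank ∂_2 = (12 − 5) − 7 = 0, and the invariant factors of ∂_2 are all 1, so H_1 = 0.
  H_2: rank ker ∂_2 − rank ∂_3 = (8 − 7) − 0 = 1, and there is no ∂_3, so H_2 = Z.

H_0 ≅ Z,  H_1 = 0,  H_2 ≅ Z.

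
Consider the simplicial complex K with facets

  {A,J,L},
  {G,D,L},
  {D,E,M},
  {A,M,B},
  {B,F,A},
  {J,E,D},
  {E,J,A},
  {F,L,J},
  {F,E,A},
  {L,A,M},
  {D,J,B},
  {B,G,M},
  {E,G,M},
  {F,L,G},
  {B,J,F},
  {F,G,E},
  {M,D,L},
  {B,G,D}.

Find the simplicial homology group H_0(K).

H_0 ≅ Z.

Fix the vertex order A < B < D < E < F < G < J < L < M and write every simplex with vertices in increasing order. Then dim K = 2 and the simplices of K are:

  0-simplices (9): A, B, D, E, F, G, J, L, M
  1-simplices (27): AB, AE, AF, AJ, AL, AM, BD, BF, BG, BJ, BM, DE, DG, DJ, DL, DM, EF, EG, EJ, EM, FG, FJ, FL, GL, GM, JL, LM
  2-simplices (18): ABF, ABM, AEF, AEJ, AJL, ALM, BDG, BDJ, BFJ, BGM, DEJ, DEM, DGL, DLM, EFG, EGM, FGL, FJL

so the chain groups are C_0 ≅ Z^9, C_1 ≅ Z^27, C_2 ≅ Z^18.

The boundary map ∂_1: C_1 → C_0 maps an edge to its endpoints' difference, ∂[p,q] = q − p. For instance
  ∂JL = L − J.
The 9×27 boundary matrix has rank 8 and Smith normal form diag(1,1,1,1,1,1,1,1).

The boundary map ∂_2: C_2 → C_1 sends each 2-simplex [p,q,r] to [q,r] − [p,r] + [p,q]. For instance
  ∂ALM = LM − AM + AL,
  ∂BFJ = FJ − BJ + BF.
The resulting 27×18 matrix has rank 18, and its Smith normal form has invariant factors (1,1,1,1,1,1,1,1,1,1,1,1,1,1,1,1,1,2).

Now H_k = ker ∂_k / im ∂_{k+1}, so:

  H_0: rank C_0 − rank ∂_1 = 9 − 8 = 1, and the invariant factors of ∂_1 are all 1, so H_0 ≅ Z.

(K is a triangulation of the Klein bottle.)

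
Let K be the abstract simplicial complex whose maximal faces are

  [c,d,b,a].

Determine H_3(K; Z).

Order the vertices as a < b < c < d. Listing each simplex with vertices in this order, K has dimension 3 with simplices:

  0-simplices (4): a, b, c, d
  1-simplices (6): ab, ac, ad, bc, bd, cd
  2-simplices (4): abc, abd, acd, bcd
  3-simplices (1): abcd

so the chain groups are C_0 ≅ Z^4, C_1 ≅ Z^6, C_2 ≅ Z^4, C_3 ≅ Z^1.

∂_1: C_1 → C_0 is given by ∂[p,q] = [q] − [p]. For instance
  ∂bc = c − b.
As a 4×6 matrix over Z this has rank 3, with invariant factors (1,1,1).

∂_2: C_2 → C_1 maps a triangle to the signed sum of its edges. For instance
  ∂abc = bc − ac + ab,
  ∂abd = bd − ad + ab.
As a 6×4 matrix over Z this has rank 3, with invariant factors (1,1,1).

∂_3: C_3 → C_2 sends each 3-simplex σ to the alternating sum Σ_i (−1)^i (σ with its i-th vertex removed). For instance
  ∂abcd = bcd − acd + abd − abc.
The 4×1 boundary matrix has rank 1 and Smith normal form diag(1).

Now H_k = ker ∂_k / im ∂_{k+1}, so:

  H_3: rank ker ∂_3 − rank ∂_4 = (1 − 1) − 0 = 0, and there is no ∂_4, so H_3 ≅ 0.

(K is a triangulation of the 3-simplex.)

H_3 = 0.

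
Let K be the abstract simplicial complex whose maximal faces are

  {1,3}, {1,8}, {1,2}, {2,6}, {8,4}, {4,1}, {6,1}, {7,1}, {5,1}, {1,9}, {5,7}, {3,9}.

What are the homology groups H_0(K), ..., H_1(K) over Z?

H_0 ≅ Z,  H_1 ≅ Z^4.

Fix the vertex order 1 < 2 < 3 < 4 < 5 < 6 < 7 < 8 < 9 and write every simplex with vertices in increasing order. Then dim K = 1 and the simplices of K are:

  0-simplices (9): [1], [2], [3], [4], [5], [6], [7], [8], [9]
  1-simplices (12): [1,2], [1,3], [1,4], [1,5], [1,6], [1,7], [1,8], [1,9], [2,6], [3,9], [4,8], [5,7]

giving chain groups C_0 ≅ Z^9, C_1 ≅ Z^12.

∂_1: C_1 → C_0 sends each edge [p,q] (with p < q) to q − p.
The 9×12 boundary matrix has rank 8 and Smith normal form diag(1,1,1,1,1,1,1,1).

Computing H_k = (kernel of ∂_k) / (image of ∂_{k+1}):

  H_0: rank C_0 − rank ∂_1 = 9 − 8 = 1, and the invariant factors of ∂_1 are all 1, so H_0 = Z.
  H_1: rank ker ∂_1 − rank ∂_2 = (12 − 8) − 0 = 4, and there is no ∂_2, so H_1 = Z^4.

(K is a triangulation of a wedge of 4 circles.)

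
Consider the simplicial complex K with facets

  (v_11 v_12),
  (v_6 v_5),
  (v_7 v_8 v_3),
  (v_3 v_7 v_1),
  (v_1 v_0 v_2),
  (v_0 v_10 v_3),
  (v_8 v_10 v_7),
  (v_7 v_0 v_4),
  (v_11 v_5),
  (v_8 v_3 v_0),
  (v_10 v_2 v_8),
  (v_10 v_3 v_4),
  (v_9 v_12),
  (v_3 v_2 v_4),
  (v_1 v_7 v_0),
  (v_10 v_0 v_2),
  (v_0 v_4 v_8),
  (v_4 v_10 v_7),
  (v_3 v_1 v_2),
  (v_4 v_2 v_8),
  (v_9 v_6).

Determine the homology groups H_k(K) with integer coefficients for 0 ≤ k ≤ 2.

K has 13 vertices, 29 edges, 16 triangles.
rank ∂_0 = 0, rank ∂_1 = 11 ⇒ b_0 = 13 − 0 − 11 = 2; all invariant factors of ∂_1 are 1 so no torsion. So H_0 ≅ Z^2.
rank ∂_1 = 11, rank ∂_2 = 15 ⇒ b_1 = 29 − 11 − 15 = 3; all invariant factors of ∂_2 are 1 so no torsion. So H_1 ≅ Z^3.
rank ∂_2 = 15, rank ∂_3 = 0 ⇒ b_2 = 16 − 15 − 0 = 1. So H_2 ≅ Z.

H_0 = Z^2,  H_1 = Z^3,  H_2 = Z.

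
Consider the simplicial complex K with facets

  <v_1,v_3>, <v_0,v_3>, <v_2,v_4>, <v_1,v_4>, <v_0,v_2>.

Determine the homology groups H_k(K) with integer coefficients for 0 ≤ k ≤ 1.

We work with the vertex ordering v_0 < v_1 < v_2 < v_3 < v_4. The simplices of K, each written with vertices in increasing order, are:

  0-simplices (5): [v_0], [v_1], [v_2], [v_3], [v_4]
  1-simplices (5): [v_0,v_2], [v_0,v_3], [v_1,v_3], [v_1,v_4], [v_2,v_4]

so the chain groups are C_0 ≅ Z^5, C_1 ≅ Z^5.

∂_1: C_1 → C_0 is given by ∂[p,q] = [q] − [p]. For instance
  ∂[v_2,v_4] = [v_4] − [v_2].
This gives a 5×5 integer matrix of rank 4; reducing to Smith normal form yields diagonal entries (1,1,1,1).

Now H_k = ker ∂_k / im ∂_{k+1}, so:

  H_0: rank C_0 − rank ∂_1 = 5 − 4 = 1, and the invariant factors of ∂_1 are all 1, so H_0 = Z.
  H_1: rank ker ∂_1 − rank ∂_2 = (5 − 4) − 0 = 1, and there is no ∂_2, so H_1 = Z.

H_0 ≅ Z,  H_1 ≅ Z.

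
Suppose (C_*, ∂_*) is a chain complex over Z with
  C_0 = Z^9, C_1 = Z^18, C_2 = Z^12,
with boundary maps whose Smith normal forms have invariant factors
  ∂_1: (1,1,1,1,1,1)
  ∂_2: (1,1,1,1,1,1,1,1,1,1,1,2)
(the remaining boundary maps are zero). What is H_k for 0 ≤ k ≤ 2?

H_0 = Z^3,  H_1 = Z/2,  H_2 = 0.

H_0: b_0 = 9 − 0 − 6 = 3; torsion from ∂_1 factors > 1: none. So H_0 = Z^3.
H_1: b_1 = 18 − 6 − 12 = 0; torsion from ∂_2 factors > 1: [2]. So H_1 = Z/2.
H_2: b_2 = 12 − 12 − 0 = 0; torsion from ∂_3 factors > 1: none. So H_2 = 0.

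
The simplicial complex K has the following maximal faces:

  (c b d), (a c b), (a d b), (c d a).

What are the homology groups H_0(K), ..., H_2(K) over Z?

H_0 ≅ Z,  H_1 = 0,  H_2 ≅ Z.

Order the vertices as a < b < c < d. Listing each simplex with vertices in this order, K has dimension 2 with simplices:

  0-simplices (4): a, b, c, d
  1-simplices (6): ab, ac, ad, bc, bd, cd
  2-simplices (4): abc, abd, acd, bcd

so the chain groups are C_0 ≅ Z^4, C_1 ≅ Z^6, C_2 ≅ Z^4.

Boundary ∂_1: C_1 → C_0 is given by ∂[p,q] = [q] − [p]. For instance
  ∂bd = d − b.
The resulting 4×6 matrix has rank 3, and its Smith normal form has invariant factors (1,1,1).

Boundary ∂_2: C_2 → C_1 sends each 2-simplex [p,q,r] to [q,r] − [p,r] + [p,q]. For instance
  ∂bcd = cd − bd + bc,
  ∂acd = cd − ad + ac.
As a 6×4 matrix over Z this has rank 3, with invariant factors (1,1,1).

Computing H_k = (kernel of ∂_k) / (image of ∂_{k+1}):

  H_0: rank C_0 − rank ∂_1 = 4 − 3 = 1, and the invariant factors of ∂_1 are all 1, so H_0 = Z.
  H_1: rank ker ∂_1 − rank ∂_2 = (6 − 3) − 3 = 0, and the invariant factors of ∂_2 are all 1, so H_1 = 0.
  H_2: rank ker ∂_2 − rank ∂_3 = (4 − 3) − 0 = 1, and there is no ∂_3, so H_2 = Z.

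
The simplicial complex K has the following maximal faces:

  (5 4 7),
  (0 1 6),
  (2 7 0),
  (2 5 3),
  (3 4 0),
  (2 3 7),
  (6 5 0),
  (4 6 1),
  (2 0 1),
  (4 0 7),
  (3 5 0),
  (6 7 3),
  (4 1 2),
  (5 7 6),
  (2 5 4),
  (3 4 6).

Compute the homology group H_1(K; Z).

H_1 ≅ Z^2.

Take the total order 0 < 1 < 2 < 3 < 4 < 5 < 6 < 7 on the vertex set. Then K (dimension 2) consists of the simplices:

  0-simplices (8): [0], [1], [2], [3], [4], [5], [6], [7]
  1-simplices (24): (24 of them)
  2-simplices (16): [0,1,2], [0,1,6], [0,2,7], [0,3,4], [0,3,5], [0,4,7], [0,5,6], [1,2,4], [1,4,6], [2,3,5], [2,3,7], [2,4,5], [3,4,6], [3,6,7], [4,5,7], [5,6,7]

giving chain groups C_0 ≅ Z^8, C_1 ≅ Z^24, C_2 ≅ Z^16.

Boundary ∂_1: C_1 → C_0 maps an edge to its endpoints' difference, ∂[p,q] = q − p.
This gives a 8×24 integer matrix of rank 7; reducing to Smith normal form yields diagonal entries (1,1,1,1,1,1,1).

∂_2: C_2 → C_1 sends each 2-simplex [p,q,r] to [q,r] − [p,r] + [p,q]. For instance
  ∂[0,1,6] = [1,6] − [0,6] + [0,1],
  ∂[2,4,5] = [4,5] − [2,5] + [2,4].
The 24×16 boundary matrix has rank 15 and Smith normal form diag(1,1,1,1,1,1,1,1,1,1,1,1,1,1,1).

Now H_k = ker ∂_k / im ∂_{k+1}, so:

  H_1: rank ker ∂_1 − rank ∂_2 = (24 − 7) − 15 = 2, and the invariant factors of ∂_2 are all 1, so H_1 = Z^2.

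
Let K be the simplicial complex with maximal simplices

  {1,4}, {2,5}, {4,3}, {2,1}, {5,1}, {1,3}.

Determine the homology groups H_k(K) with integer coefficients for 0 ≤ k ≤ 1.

Order the vertices as 1 < 2 < 3 < 4 < 5. Listing each simplex with vertices in this order, K has dimension 1 with simplices:

  0-simplices (5): [1], [2], [3], [4], [5]
  1-simplices (6): [1,2], [1,3], [1,4], [1,5], [2,5], [3,4]

so the chain groups are C_0 ≅ Z^5, C_1 ≅ Z^6.

Boundary ∂_1: C_1 → C_0 sends each edge [p,q] (with p < q) to q − p. For instance
  ∂[1,2] = [2] − [1].
This gives a 5×6 integer matrix of rank 4; reducing to Smith normal form yields diagonal entries (1,1,1,1).

From H_k ≅ ker(∂_k) / im(∂_{k+1}) we obtain:

  H_0: rank C_0 − rank ∂_1 = 5 − 4 = 1, and the invariant factors of ∂_1 are all 1, so H_0 = Z.
  H_1: rank ker ∂_1 − rank ∂_2 = (6 − 4) − 0 = 2, and there is no ∂_2, so H_1 = Z^2.

(K is a triangulation of a wedge of 2 circles.)

H_0 ≅ Z,  H_1 ≅ Z^2.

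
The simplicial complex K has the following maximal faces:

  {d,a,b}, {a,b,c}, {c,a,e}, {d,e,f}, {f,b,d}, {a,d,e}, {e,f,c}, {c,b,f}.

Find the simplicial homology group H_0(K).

K has 6 vertices, 12 edges, 8 triangles.
rank ∂_0 = 0, rank ∂_1 = 5 ⇒ b_0 = 6 − 0 − 5 = 1; all invariant factors of ∂_1 are 1 so no torsion. So H_0 = Z.

H_0 = Z.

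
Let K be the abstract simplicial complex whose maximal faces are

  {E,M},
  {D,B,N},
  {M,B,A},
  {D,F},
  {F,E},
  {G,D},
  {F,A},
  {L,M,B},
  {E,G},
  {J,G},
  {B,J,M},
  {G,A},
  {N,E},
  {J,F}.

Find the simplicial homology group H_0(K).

H_0 ≅ Z.

Take the total order A < B < D < E < F < G < J < L < M < N on the vertex set. Then K (dimension 2) consists of the simplices:

  0-simplices (10): A, B, D, E, F, G, J, L, M, N
  1-simplices (20): AB, AF, AG, AM, BD, BJ, BL, BM, BN, DF, DG, DN, EF, EG, EM, EN, FJ, GJ, JM, LM
  2-simplices (4): ABM, BDN, BJM, BLM

so the chain groups are C_0 ≅ Z^10, C_1 ≅ Z^20, C_2 ≅ Z^4.

Boundary ∂_1: C_1 → C_0 sends each edge [p,q] (with p < q) to q − p. For instance
  ∂EN = N − E.
As a 10×20 matrix over Z this has rank 9, with invariant factors (1,1,1,1,1,1,1,1,1).

The boundary map ∂_2: C_2 → C_1 acts by ∂[p,q,r] = [q,r] − [p,r] + [p,q]. For instance
  ∂BDN = DN − BN + BD,
  ∂BJM = JM − BM + BJ.
As a 20×4 matrix over Z this has rank 4, with invariant factors (1,1,1,1).

Now H_k = ker ∂_k / im ∂_{k+1}, so:

  H_0: rank C_0 − rank ∂_1 = 10 − 9 = 1, and the invariant factors of ∂_1 are all 1, so H_0 ≅ Z.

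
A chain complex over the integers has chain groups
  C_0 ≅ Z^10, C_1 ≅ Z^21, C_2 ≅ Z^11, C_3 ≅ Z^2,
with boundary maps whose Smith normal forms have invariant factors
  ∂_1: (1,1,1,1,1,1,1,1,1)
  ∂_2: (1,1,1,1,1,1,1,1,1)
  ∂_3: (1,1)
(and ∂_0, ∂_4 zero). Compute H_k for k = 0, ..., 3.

H_0: b_0 = 10 − 0 − 9 = 1; torsion from ∂_1 factors > 1: none. So H_0 = Z.
H_1: b_1 = 21 − 9 − 9 = 3; torsion from ∂_2 factors > 1: none. So H_1 = Z^3.
H_2: b_2 = 11 − 9 − 2 = 0; torsion from ∂_3 factors > 1: none. So H_2 = 0.
H_3: b_3 = 2 − 2 − 0 = 0; torsion from ∂_4 factors > 1: none. So H_3 = 0.

H_0 = Z,  H_1 = Z^3,  H_2 = 0,  H_3 = 0.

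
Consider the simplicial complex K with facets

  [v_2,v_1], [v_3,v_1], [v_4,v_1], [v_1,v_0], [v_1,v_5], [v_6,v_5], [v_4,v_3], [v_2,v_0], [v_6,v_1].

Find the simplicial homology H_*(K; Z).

H_0 ≅ Z,  H_1 ≅ Z^3.

Take the total order v_0 < v_1 < v_2 < v_3 < v_4 < v_5 < v_6 on the vertex set. Then K (dimension 1) consists of the simplices:

  0-simplices (7): [v_0], [v_1], [v_2], [v_3], [v_4], [v_5], [v_6]
  1-simplices (9): [v_0,v_1], [v_0,v_2], [v_1,v_2], [v_1,v_3], [v_1,v_4], [v_1,v_5], [v_1,v_6], [v_3,v_4], [v_5,v_6]

giving chain groups C_0 ≅ Z^7, C_1 ≅ Z^9.

∂_1: C_1 → C_0 is given by ∂[p,q] = [q] − [p].
As a 7×9 matrix over Z this has rank 6, with invariant factors (1,1,1,1,1,1).

Reading off H_k = ker ∂_k / im ∂_{k+1}:

  H_0: rank C_0 − rank ∂_1 = 7 − 6 = 1, and the invariant factors of ∂_1 are all 1, so H_0 = Z.
  H_1: rank ker ∂_1 − rank ∂_2 = (9 − 6) − 0 = 3, and there is no ∂_2, so H_1 = Z^3.

(K is a triangulation of a wedge of 3 circles.)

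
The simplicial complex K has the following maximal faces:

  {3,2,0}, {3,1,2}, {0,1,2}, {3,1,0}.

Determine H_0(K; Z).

Fix the vertex order 0 < 1 < 2 < 3 and write every simplex with vertices in increasing order. Then dim K = 2 and the simplices of K are:

  0-simplices (4): [0], [1], [2], [3]
  1-simplices (6): [0,1], [0,2], [0,3], [1,2], [1,3], [2,3]
  2-simplices (4): [0,1,2], [0,1,3], [0,2,3], [1,2,3]

Hence C_0 ≅ Z^4, C_1 ≅ Z^6, C_2 ≅ Z^4.

∂_1: C_1 → C_0 is given by ∂[p,q] = [q] − [p]. For instance
  ∂[2,3] = [3] − [2].
The resulting 4×6 matrix has rank 3, and its Smith normal form has invariant factors (1,1,1).

Boundary ∂_2: C_2 → C_1 maps a triangle to the signed sum of its edges. For instance
  ∂[0,2,3] = [2,3] − [0,3] + [0,2],
  ∂[0,1,3] = [1,3] − [0,3] + [0,1].
The resulting 6×4 matrix has rank 3, and its Smith normal form has invariant factors (1,1,1).

Reading off H_k = ker ∂_k / im ∂_{k+1}:

  H_0: rank C_0 − rank ∂_1 = 4 − 3 = 1, and the invariant factors of ∂_1 are all 1, so H_0 ≅ Z.

(K is a triangulation of the 2-sphere S^2.)

H_0 ≅ Z.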